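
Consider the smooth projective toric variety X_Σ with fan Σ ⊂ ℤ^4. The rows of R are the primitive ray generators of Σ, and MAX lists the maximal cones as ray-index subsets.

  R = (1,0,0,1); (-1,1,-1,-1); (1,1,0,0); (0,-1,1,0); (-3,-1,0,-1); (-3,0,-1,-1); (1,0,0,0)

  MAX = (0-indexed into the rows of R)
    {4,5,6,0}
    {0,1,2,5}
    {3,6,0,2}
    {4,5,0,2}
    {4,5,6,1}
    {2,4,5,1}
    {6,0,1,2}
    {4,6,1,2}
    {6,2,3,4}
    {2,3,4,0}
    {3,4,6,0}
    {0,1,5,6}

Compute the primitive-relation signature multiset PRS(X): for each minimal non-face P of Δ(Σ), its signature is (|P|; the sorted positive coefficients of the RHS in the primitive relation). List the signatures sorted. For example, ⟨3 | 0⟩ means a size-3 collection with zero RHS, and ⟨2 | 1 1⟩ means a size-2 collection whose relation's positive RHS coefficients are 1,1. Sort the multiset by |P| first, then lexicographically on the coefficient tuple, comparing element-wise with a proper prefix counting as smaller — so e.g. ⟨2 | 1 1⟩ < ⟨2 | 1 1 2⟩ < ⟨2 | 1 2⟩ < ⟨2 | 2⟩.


Minimal non-faces — 5 found among 7 rays, 12 max cones:

  P={3,5}:  v_{3} + v_{5} = v_{4}  ⇒ sig = ⟨2 | 1⟩
  P={1,3}:  v_{1} + v_{3} = v_{2} + v_{4} + v_{6}  ⇒ sig = ⟨2 | 1 1 1⟩
  P={0,1,4}:  v_{0} + v_{1} + v_{4} = v_{5}  ⇒ sig = ⟨3 | 1⟩
  P={2,5,6}:  v_{2} + v_{5} + v_{6} = v_{1}  ⇒ sig = ⟨3 | 1⟩
  P={0,2,4,6}:  v_{0} + v_{2} + v_{4} + v_{6} = 0  ⇒ sig = ⟨4 | 0⟩

so the primitive-relation signature multiset is
    ⟨2 | 1⟩
    ⟨2 | 1 1 1⟩
    ⟨3 | 1⟩
    ⟨3 | 1⟩
    ⟨4 | 0⟩


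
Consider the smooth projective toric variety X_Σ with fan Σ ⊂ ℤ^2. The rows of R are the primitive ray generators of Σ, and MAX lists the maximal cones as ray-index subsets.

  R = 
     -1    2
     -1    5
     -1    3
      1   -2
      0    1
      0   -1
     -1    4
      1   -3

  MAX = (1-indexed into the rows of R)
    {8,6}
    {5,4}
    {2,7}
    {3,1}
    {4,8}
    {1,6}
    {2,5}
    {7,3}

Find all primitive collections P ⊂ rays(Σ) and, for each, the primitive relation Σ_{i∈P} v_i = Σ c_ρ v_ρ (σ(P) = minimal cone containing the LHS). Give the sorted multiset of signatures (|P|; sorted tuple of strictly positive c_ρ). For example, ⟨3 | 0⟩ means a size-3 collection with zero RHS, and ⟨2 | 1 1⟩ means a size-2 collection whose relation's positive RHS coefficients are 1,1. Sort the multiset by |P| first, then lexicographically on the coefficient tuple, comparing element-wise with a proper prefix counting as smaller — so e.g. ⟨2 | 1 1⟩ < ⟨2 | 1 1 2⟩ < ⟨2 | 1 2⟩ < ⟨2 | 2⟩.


The 20 primitive collections of Σ (r=8, n=2):

  {1,4}:  v_{1} + v_{4} = 0 — sig = ⟨2 | 0⟩
  {3,8}:  v_{3} + v_{8} = 0 — sig = ⟨2 | 0⟩
  {5,6}:  v_{5} + v_{6} = 0 — sig = ⟨2 | 0⟩
  {1,5}:  v_{1} + v_{5} = v_{3} — sig = ⟨2 | 1⟩
  {1,8}:  v_{1} + v_{8} = v_{6} — sig = ⟨2 | 1⟩
  {2,6}:  v_{2} + v_{6} = v_{7} — sig = ⟨2 | 1⟩
  {3,4}:  v_{3} + v_{4} = v_{5} — sig = ⟨2 | 1⟩
  {3,5}:  v_{3} + v_{5} = v_{7} — sig = ⟨2 | 1⟩
  {3,6}:  v_{3} + v_{6} = v_{1} — sig = ⟨2 | 1⟩
  {4,6}:  v_{4} + v_{6} = v_{8} — sig = ⟨2 | 1⟩
  {5,7}:  v_{5} + v_{7} = v_{2} — sig = ⟨2 | 1⟩
  {5,8}:  v_{5} + v_{8} = v_{4} — sig = ⟨2 | 1⟩
  {6,7}:  v_{6} + v_{7} = v_{3} — sig = ⟨2 | 1⟩
  {7,8}:  v_{7} + v_{8} = v_{5} — sig = ⟨2 | 1⟩
  {1,2}:  v_{1} + v_{2} = v_{3} + v_{7} — sig = ⟨2 | 1 1⟩
  {1,7}:  v_{1} + v_{7} = 2·v_{3} — sig = ⟨2 | 2⟩
  {2,3}:  v_{2} + v_{3} = 2·v_{7} — sig = ⟨2 | 2⟩
  {2,8}:  v_{2} + v_{8} = 2·v_{5} — sig = ⟨2 | 2⟩
  {4,7}:  v_{4} + v_{7} = 2·v_{5} — sig = ⟨2 | 2⟩
  {2,4}:  v_{2} + v_{4} = 3·v_{5} — sig = ⟨2 | 3⟩

Signatures (|P|; sorted positive RHS coefficients), sorted:
[⟨2 | 0⟩, ⟨2 | 0⟩, ⟨2 | 0⟩, ⟨2 | 1⟩, ⟨2 | 1⟩, ⟨2 | 1⟩, ⟨2 | 1⟩, ⟨2 | 1⟩, ⟨2 | 1⟩, ⟨2 | 1⟩, ⟨2 | 1⟩, ⟨2 | 1⟩, ⟨2 | 1⟩, ⟨2 | 1⟩, ⟨2 | 1 1⟩, ⟨2 | 2⟩, ⟨2 | 2⟩, ⟨2 | 2⟩, ⟨2 | 2⟩, ⟨2 | 3⟩]


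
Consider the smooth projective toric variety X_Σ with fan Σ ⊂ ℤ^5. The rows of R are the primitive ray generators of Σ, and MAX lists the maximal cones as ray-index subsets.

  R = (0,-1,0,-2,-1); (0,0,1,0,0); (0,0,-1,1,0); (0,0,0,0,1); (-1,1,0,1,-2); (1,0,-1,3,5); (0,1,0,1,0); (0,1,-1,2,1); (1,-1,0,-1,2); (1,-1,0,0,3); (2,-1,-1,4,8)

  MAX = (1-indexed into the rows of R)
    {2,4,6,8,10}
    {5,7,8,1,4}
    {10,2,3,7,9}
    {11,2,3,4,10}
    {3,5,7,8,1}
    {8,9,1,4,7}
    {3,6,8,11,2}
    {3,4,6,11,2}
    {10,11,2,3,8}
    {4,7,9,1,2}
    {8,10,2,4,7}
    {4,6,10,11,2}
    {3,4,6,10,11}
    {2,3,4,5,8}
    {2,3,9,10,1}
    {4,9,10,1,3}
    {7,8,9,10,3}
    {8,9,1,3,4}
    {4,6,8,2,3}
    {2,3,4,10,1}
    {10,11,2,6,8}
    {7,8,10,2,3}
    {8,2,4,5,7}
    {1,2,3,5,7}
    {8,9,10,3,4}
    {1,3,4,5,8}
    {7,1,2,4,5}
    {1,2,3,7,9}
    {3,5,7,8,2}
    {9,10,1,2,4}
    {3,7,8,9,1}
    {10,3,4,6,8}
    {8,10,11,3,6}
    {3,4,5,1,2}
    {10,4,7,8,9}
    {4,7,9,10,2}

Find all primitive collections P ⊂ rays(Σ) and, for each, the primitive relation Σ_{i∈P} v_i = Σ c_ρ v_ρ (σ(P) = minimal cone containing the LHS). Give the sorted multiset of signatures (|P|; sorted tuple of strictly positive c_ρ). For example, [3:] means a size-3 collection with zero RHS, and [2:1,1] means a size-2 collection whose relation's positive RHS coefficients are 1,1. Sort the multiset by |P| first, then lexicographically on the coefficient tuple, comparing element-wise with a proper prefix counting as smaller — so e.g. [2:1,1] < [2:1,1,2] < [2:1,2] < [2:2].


19 collections generate NE(X_Σ); each relation:

  P = {5,9}:  v_{5} + v_{9} = 0  ⟹  sig = [2:]
  P = {1,6}:  v_{1} + v_{6} = v_{3} + v_{4} + v_{10}  ⟹  sig = [2:1,1,1]
  P = {5,10}:  v_{5} + v_{10} = v_{2} + v_{3} + v_{4}  ⟹  sig = [2:1,1,1]
  P = {9,11}:  v_{9} + v_{11} = v_{2} + v_{3} + v_{8} + 3·v_{10}  ⟹  sig = [2:1,1,1,3]
  P = {6,7}:  v_{6} + v_{7} = v_{2} + 2·v_{8} + v_{10}  ⟹  sig = [2:1,1,2]
  P = {1,11}:  v_{1} + v_{11} = v_{2} + 2·v_{3} + v_{4} + 2·v_{10}  ⟹  sig = [2:1,1,2,2]
  P = {5,11}:  v_{5} + v_{11} = 2·v_{2} + 2·v_{3} + v_{4} + v_{6}  ⟹  sig = [2:1,1,2,2]
  P = {6,9}:  v_{6} + v_{9} = v_{8} + 2·v_{10}  ⟹  sig = [2:1,2]
  P = {5,6}:  v_{5} + v_{6} = 2·v_{2} + 2·v_{3} + 2·v_{4} + v_{8}  ⟹  sig = [2:1,2,2,2]
  P = {7,11}:  v_{7} + v_{11} = 2·v_{2} + v_{3} + 2·v_{8} + 2·v_{10}  ⟹  sig = [2:1,2,2,2]
  P = {1,2,8}:  v_{1} + v_{2} + v_{8} = 0  ⟹  sig = [3:]
  P = {1,7,10}:  v_{1} + v_{7} + v_{10} = v_{9}  ⟹  sig = [3:1]
  P = {3,4,7}:  v_{3} + v_{4} + v_{7} = v_{8}  ⟹  sig = [3:1]
  P = {2,8,9}:  v_{2} + v_{8} + v_{9} = v_{7} + v_{10}  ⟹  sig = [3:1,1]
  P = {1,8,10}:  v_{1} + v_{8} + v_{10} = v_{3} + v_{4} + v_{9}  ⟹  sig = [3:1,1,1]
  P = {4,8,11}:  v_{4} + v_{8} + v_{11} = 2·v_{6}  ⟹  sig = [3:2]
  P = {2,3,4,9}:  v_{2} + v_{3} + v_{4} + v_{9} = v_{10}  ⟹  sig = [4:1]
  P = {2,3,6,10}:  v_{2} + v_{3} + v_{6} + v_{10} = v_{11}  ⟹  sig = [4:1]
  P = {2,3,4,8,10}:  v_{2} + v_{3} + v_{4} + v_{8} + v_{10} = v_{6}  ⟹  sig = [5:1]

so the primitive-relation signature multiset is
    [2:]
    [2:1,1,1]
    [2:1,1,1]
    [2:1,1,1,3]
    [2:1,1,2]
    [2:1,1,2,2]
    [2:1,1,2,2]
    [2:1,2]
    [2:1,2,2,2]
    [2:1,2,2,2]
    [3:]
    [3:1]
    [3:1]
    [3:1,1]
    [3:1,1,1]
    [3:2]
    [4:1]
    [4:1]
    [5:1]


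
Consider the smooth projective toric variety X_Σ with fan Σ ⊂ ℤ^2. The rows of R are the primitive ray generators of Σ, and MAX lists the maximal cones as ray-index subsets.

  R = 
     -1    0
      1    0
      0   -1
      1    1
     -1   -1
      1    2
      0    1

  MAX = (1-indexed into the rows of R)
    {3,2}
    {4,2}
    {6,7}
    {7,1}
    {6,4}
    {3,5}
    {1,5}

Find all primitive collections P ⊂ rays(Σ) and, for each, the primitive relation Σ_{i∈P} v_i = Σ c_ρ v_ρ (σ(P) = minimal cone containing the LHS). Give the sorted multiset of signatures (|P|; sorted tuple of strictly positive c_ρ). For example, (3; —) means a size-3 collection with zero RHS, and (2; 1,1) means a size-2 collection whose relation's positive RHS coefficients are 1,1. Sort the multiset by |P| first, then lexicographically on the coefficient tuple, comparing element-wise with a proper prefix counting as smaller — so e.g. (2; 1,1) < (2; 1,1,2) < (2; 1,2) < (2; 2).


Primitive collections (14):

  P={1,2}:  v_{1} + v_{2} = 0 — sig = (2; —)
  P={3,7}:  v_{3} + v_{7} = 0 — sig = (2; —)
  P={4,5}:  v_{4} + v_{5} = 0 — sig = (2; —)
  P={1,3}:  v_{1} + v_{3} = v_{5} — sig = (2; 1)
  P={1,4}:  v_{1} + v_{4} = v_{7} — sig = (2; 1)
  P={2,5}:  v_{2} + v_{5} = v_{3} — sig = (2; 1)
  P={2,7}:  v_{2} + v_{7} = v_{4} — sig = (2; 1)
  P={3,4}:  v_{3} + v_{4} = v_{2} — sig = (2; 1)
  P={3,6}:  v_{3} + v_{6} = v_{4} — sig = (2; 1)
  P={4,7}:  v_{4} + v_{7} = v_{6} — sig = (2; 1)
  P={5,6}:  v_{5} + v_{6} = v_{7} — sig = (2; 1)
  P={5,7}:  v_{5} + v_{7} = v_{1} — sig = (2; 1)
  P={1,6}:  v_{1} + v_{6} = 2·v_{7} — sig = (2; 2)
  P={2,6}:  v_{2} + v_{6} = 2·v_{4} — sig = (2; 2)

so the primitive-relation signature multiset is
    |P|=2: 14 collections, coeffs (), (), (), (1), (1), (1), (1), (1), (1), (1), (1), (1), (2), (2)


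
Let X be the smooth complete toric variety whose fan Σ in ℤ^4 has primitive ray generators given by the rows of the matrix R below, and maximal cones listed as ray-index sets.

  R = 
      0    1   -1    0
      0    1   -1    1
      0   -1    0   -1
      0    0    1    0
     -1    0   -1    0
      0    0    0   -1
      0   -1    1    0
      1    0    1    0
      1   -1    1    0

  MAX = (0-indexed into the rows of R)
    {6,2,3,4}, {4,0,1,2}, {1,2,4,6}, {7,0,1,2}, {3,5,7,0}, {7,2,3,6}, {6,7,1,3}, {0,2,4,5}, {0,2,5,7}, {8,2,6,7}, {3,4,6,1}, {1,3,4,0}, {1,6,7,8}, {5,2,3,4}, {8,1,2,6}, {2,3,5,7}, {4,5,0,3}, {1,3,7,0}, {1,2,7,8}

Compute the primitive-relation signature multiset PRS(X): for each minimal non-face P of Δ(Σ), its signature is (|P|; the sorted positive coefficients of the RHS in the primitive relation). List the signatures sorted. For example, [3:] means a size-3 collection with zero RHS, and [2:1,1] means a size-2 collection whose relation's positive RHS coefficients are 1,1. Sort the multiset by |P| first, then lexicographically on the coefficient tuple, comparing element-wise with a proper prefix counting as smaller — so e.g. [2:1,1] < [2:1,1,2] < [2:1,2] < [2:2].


The 11 primitive collections of Σ (r=9, n=4):

  P = {0,6}:  v_{0} + v_{6} = 0 ; sig = [2:]
  P = {4,7}:  v_{4} + v_{7} = 0 ; sig = [2:]
  P = {1,5}:  v_{1} + v_{5} = v_{0} ; sig = [2:1]
  P = {3,8}:  v_{3} + v_{8} = v_{6} + v_{7} ; sig = [2:1,1]
  P = {5,6}:  v_{5} + v_{6} = v_{2} + v_{3} ; sig = [2:1,1]
  P = {5,8}:  v_{5} + v_{8} = v_{2} + v_{7} ; sig = [2:1,1]
  P = {0,8}:  v_{0} + v_{8} = v_{1} + v_{2} + v_{7} ; sig = [2:1,1,1]
  P = {4,8}:  v_{4} + v_{8} = v_{1} + v_{2} + v_{6} ; sig = [2:1,1,1]
  P = {1,2,3}:  v_{1} + v_{2} + v_{3} = 0 ; sig = [3:]
  P = {0,2,3}:  v_{0} + v_{2} + v_{3} = v_{5} ; sig = [3:1]
  P = {1,2,6,7}:  v_{1} + v_{2} + v_{6} + v_{7} = v_{8} ; sig = [4:1]

Hence PRS(X_Σ) =
[[2:], [2:], [2:1], [2:1,1], [2:1,1], [2:1,1], [2:1,1,1], [2:1,1,1], [3:], [3:1], [4:1]]


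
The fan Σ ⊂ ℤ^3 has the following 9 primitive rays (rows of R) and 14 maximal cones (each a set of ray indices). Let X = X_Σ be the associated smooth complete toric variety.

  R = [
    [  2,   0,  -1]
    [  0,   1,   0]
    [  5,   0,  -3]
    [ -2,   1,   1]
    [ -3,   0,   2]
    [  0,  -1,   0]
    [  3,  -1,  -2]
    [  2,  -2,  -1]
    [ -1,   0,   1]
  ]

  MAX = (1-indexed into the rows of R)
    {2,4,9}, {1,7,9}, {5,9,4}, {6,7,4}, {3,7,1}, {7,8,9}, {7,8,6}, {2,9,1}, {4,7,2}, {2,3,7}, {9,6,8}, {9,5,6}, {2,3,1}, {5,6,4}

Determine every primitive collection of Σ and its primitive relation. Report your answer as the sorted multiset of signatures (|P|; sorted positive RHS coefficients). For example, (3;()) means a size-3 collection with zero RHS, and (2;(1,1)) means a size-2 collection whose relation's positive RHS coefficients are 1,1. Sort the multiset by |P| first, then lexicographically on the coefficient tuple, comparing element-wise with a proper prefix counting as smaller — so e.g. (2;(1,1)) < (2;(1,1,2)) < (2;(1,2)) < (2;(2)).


Σ has 20 primitive collections:

  P={2,6}:  v_{2} + v_{6} = 0  ⇒ sig = (2;())
  P={1,4}:  v_{1} + v_{4} = v_{2}  ⇒ sig = (2;(1))
  P={1,5}:  v_{1} + v_{5} = v_{9}  ⇒ sig = (2;(1))
  P={3,5}:  v_{3} + v_{5} = v_{1}  ⇒ sig = (2;(1))
  P={4,8}:  v_{4} + v_{8} = v_{6}  ⇒ sig = (2;(1))
  P={5,7}:  v_{5} + v_{7} = v_{6}  ⇒ sig = (2;(1))
  P={1,6}:  v_{1} + v_{6} = v_{7} + v_{9}  ⇒ sig = (2;(1,1))
  P={2,5}:  v_{2} + v_{5} = v_{4} + v_{9}  ⇒ sig = (2;(1,1))
  P={2,8}:  v_{2} + v_{8} = v_{7} + v_{9}  ⇒ sig = (2;(1,1))
  P={3,6}:  v_{3} + v_{6} = v_{1} + v_{7}  ⇒ sig = (2;(1,1))
  P={3,8}:  v_{3} + v_{8} = v_{1} + 2·v_{7} + v_{9}  ⇒ sig = (2;(1,1,2))
  P={3,4}:  v_{3} + v_{4} = 2·v_{2} + v_{7}  ⇒ sig = (2;(1,2))
  P={5,8}:  v_{5} + v_{8} = 2·v_{6} + v_{9}  ⇒ sig = (2;(1,2))
  P={3,9}:  v_{3} + v_{9} = 2·v_{1}  ⇒ sig = (2;(2))
  P={1,8}:  v_{1} + v_{8} = 2·v_{7} + 2·v_{9}  ⇒ sig = (2;(2,2))
  P={4,7,9}:  v_{4} + v_{7} + v_{9} = 0  ⇒ sig = (3;())
  P={1,2,7}:  v_{1} + v_{2} + v_{7} = v_{3}  ⇒ sig = (3;(1))
  P={2,7,9}:  v_{2} + v_{7} + v_{9} = v_{1}  ⇒ sig = (3;(1))
  P={4,6,9}:  v_{4} + v_{6} + v_{9} = v_{5}  ⇒ sig = (3;(1))
  P={6,7,9}:  v_{6} + v_{7} + v_{9} = v_{8}  ⇒ sig = (3;(1))

so the primitive-relation signature multiset is
    |P|=2: 15 collections, coeffs (), (1), (1), (1), (1), (1), (1,1), (1,1), (1,1), (1,1), (1,1,2), (1,2), (1,2), (2), (2,2)
    |P|=3: 5 collections, coeffs (), (1), (1), (1), (1)


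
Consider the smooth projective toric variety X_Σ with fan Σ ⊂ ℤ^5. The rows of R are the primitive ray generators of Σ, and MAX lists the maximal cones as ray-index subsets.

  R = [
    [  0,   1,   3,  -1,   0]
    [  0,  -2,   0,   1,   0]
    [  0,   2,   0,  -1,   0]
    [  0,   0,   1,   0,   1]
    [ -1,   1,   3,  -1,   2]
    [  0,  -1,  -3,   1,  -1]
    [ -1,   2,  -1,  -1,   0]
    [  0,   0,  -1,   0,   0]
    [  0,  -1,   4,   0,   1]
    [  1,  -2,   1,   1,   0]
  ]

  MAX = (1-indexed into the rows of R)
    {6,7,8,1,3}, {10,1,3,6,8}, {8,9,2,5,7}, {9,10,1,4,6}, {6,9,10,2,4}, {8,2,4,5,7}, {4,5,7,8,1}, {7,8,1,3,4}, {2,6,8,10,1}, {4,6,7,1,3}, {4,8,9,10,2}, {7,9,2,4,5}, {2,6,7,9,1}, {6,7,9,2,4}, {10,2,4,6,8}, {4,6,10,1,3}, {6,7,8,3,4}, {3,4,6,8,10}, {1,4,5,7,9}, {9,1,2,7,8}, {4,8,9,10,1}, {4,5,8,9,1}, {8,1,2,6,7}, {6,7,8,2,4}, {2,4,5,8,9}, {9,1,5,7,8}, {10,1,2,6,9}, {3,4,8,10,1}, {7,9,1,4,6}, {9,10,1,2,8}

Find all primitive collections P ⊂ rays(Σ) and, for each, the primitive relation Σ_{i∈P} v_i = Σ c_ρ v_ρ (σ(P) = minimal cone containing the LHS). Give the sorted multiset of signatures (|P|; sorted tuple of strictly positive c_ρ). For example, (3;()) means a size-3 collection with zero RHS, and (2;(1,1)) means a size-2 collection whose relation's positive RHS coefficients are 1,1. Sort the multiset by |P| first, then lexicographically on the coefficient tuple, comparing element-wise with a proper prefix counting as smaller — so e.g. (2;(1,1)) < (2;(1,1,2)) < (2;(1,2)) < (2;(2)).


Δ(Σ) — 10 vertices, 11 min non-faces:

  {2,3}:  v_{2} + v_{3} = 0 ; sig = (2;())
  {7,10}:  v_{7} + v_{10} = 0 ; sig = (2;())
  {3,9}:  v_{3} + v_{9} = v_{1} + v_{4} ; sig = (2;(1,1))
  {5,6}:  v_{5} + v_{6} = v_{2} + v_{4} + v_{7} ; sig = (2;(1,1,1))
  {5,10}:  v_{5} + v_{10} = v_{4} + v_{8} + v_{9} ; sig = (2;(1,1,1))
  {3,5}:  v_{3} + v_{5} = v_{1} + 2·v_{4} + v_{7} + v_{8} ; sig = (2;(1,1,1,2))
  {1,2,4}:  v_{1} + v_{2} + v_{4} = v_{9} ; sig = (3;(1))
  {6,8,9}:  v_{6} + v_{8} + v_{9} = v_{2} ; sig = (3;(1))
  {1,2,5}:  v_{1} + v_{2} + v_{5} = v_{7} + v_{8} + 2·v_{9} ; sig = (3;(1,1,2))
  {1,4,6,8}:  v_{1} + v_{4} + v_{6} + v_{8} = 0 ; sig = (4;())
  {4,7,8,9}:  v_{4} + v_{7} + v_{8} + v_{9} = v_{5} ; sig = (4;(1))

Sorted signature multiset PRS(X):
    |P|=2: 6 collections, coeffs (), (), (1,1), (1,1,1), (1,1,1), (1,1,1,2)
    |P|=3: 3 collections, coeffs (1), (1), (1,1,2)
    |P|=4: 2 collections, coeffs (), (1)


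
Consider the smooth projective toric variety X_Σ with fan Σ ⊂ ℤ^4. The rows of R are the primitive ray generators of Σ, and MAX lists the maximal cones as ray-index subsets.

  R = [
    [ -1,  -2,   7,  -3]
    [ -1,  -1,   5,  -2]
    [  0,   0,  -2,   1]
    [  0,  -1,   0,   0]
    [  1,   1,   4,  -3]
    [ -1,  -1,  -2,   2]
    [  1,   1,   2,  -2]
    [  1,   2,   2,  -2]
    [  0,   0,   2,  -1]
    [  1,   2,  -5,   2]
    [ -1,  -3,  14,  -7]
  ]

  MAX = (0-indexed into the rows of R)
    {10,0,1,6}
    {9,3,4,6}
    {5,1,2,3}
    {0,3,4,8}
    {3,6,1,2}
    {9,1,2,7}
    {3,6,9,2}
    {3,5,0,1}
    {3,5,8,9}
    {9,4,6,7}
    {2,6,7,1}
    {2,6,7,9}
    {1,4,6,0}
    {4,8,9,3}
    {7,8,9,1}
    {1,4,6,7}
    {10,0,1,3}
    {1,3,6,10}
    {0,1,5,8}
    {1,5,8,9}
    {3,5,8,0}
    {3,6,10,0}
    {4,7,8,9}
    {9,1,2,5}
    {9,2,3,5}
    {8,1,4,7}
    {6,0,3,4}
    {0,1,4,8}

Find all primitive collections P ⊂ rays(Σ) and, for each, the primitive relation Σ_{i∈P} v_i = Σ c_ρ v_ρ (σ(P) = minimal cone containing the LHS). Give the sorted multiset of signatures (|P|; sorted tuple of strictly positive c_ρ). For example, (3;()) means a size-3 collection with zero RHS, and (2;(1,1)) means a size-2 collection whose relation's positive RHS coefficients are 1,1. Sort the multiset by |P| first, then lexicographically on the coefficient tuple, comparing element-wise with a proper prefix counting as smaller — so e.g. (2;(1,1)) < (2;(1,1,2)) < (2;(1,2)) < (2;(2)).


22 minimal non-faces of Δ(Σ) (on 11 rays):

  P={2,8}:  v_{2} + v_{8} = 0 — sig = (2;())
  P={5,6}:  v_{5} + v_{6} = 0 — sig = (2;())
  P={0,9}:  v_{0} + v_{9} = v_{8} — sig = (2;(1))
  P={2,4}:  v_{2} + v_{4} = v_{6} — sig = (2;(1))
  P={3,7}:  v_{3} + v_{7} = v_{6} — sig = (2;(1))
  P={4,5}:  v_{4} + v_{5} = v_{8} — sig = (2;(1))
  P={6,8}:  v_{6} + v_{8} = v_{4} — sig = (2;(1))
  P={0,2}:  v_{0} + v_{2} = v_{1} + v_{3} — sig = (2;(1,1))
  P={0,7}:  v_{0} + v_{7} = v_{1} + v_{4} — sig = (2;(1,1))
  P={5,7}:  v_{5} + v_{7} = v_{1} + v_{9} — sig = (2;(1,1))
  P={9,10}:  v_{9} + v_{10} = v_{0} + v_{6} — sig = (2;(1,1))
  P={5,10}:  v_{5} + v_{10} = v_{0} + v_{1} + v_{3} — sig = (2;(1,1,1))
  P={7,10}:  v_{7} + v_{10} = v_{0} + v_{1} + 2·v_{6} — sig = (2;(1,1,2))
  P={8,10}:  v_{8} + v_{10} = 2·v_{0} + v_{6} — sig = (2;(1,2))
  P={2,10}:  v_{2} + v_{10} = 2·v_{1} + 2·v_{3} + v_{6} — sig = (2;(1,2,2))
  P={4,10}:  v_{4} + v_{10} = 2·v_{0} + 2·v_{6} — sig = (2;(2,2))
  P={1,3,9}:  v_{1} + v_{3} + v_{9} = 0 — sig = (3;())
  P={1,3,8}:  v_{1} + v_{3} + v_{8} = v_{0} — sig = (3;(1))
  P={1,6,9}:  v_{1} + v_{6} + v_{9} = v_{7} — sig = (3;(1))
  P={1,3,4}:  v_{1} + v_{3} + v_{4} = v_{0} + v_{6} — sig = (3;(1,1))
  P={1,4,9}:  v_{1} + v_{4} + v_{9} = v_{7} + v_{8} — sig = (3;(1,1))
  P={0,1,3,6}:  v_{0} + v_{1} + v_{3} + v_{6} = v_{10} — sig = (4;(1))

Sorted signature multiset PRS(X):
[(2;()), (2;()), (2;(1)), (2;(1)), (2;(1)), (2;(1)), (2;(1)), (2;(1,1)), (2;(1,1)), (2;(1,1)), (2;(1,1)), (2;(1,1,1)), (2;(1,1,2)), (2;(1,2)), (2;(1,2,2)), (2;(2,2)), (3;()), (3;(1)), (3;(1)), (3;(1,1)), (3;(1,1)), (4;(1))]


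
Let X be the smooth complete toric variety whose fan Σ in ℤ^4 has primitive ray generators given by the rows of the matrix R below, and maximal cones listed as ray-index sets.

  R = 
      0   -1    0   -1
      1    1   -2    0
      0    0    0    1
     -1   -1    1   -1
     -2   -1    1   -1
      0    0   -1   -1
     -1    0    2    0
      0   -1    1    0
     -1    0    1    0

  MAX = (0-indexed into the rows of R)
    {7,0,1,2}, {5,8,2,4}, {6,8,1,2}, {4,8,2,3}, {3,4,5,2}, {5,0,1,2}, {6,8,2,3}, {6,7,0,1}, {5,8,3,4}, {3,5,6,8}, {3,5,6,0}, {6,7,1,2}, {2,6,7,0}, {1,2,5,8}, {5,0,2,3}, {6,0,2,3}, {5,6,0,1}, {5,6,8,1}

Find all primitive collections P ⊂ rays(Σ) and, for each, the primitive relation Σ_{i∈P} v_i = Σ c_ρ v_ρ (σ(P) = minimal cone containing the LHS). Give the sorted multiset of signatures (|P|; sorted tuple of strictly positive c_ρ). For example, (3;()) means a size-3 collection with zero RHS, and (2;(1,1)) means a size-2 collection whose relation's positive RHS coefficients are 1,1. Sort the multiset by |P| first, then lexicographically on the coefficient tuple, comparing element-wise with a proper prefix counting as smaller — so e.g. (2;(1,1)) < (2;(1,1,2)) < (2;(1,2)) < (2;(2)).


12 minimal non-faces of Δ(Σ) (on 9 rays):

  P={0,8}:  v_{0} + v_{8} = v_{3}  so sig = (2;(1))
  P={1,3}:  v_{1} + v_{3} = v_{5}  so sig = (2;(1))
  P={5,7}:  v_{5} + v_{7} = v_{0}  so sig = (2;(1))
  P={7,8}:  v_{7} + v_{8} = v_{0} + v_{2} + v_{6}  so sig = (2;(1,1,1))
  P={0,4}:  v_{0} + v_{4} = v_{2} + 2·v_{3} + v_{5}  so sig = (2;(1,1,2))
  P={1,4}:  v_{1} + v_{4} = v_{2} + 2·v_{5} + v_{8}  so sig = (2;(1,1,2))
  P={3,7}:  v_{3} + v_{7} = 2·v_{0} + v_{2} + v_{6}  so sig = (2;(1,1,2))
  P={4,6}:  v_{4} + v_{6} = v_{3} + 2·v_{8}  so sig = (2;(1,2))
  P={4,7}:  v_{4} + v_{7} = v_{2} + 2·v_{3}  so sig = (2;(1,2))
  P={2,5,6}:  v_{2} + v_{5} + v_{6} = v_{8}  so sig = (3;(1))
  P={0,1,2,6}:  v_{0} + v_{1} + v_{2} + v_{6} = 0  so sig = (4;())
  P={2,3,5,8}:  v_{2} + v_{3} + v_{5} + v_{8} = v_{4}  so sig = (4;(1))

Signatures (|P|; sorted positive RHS coefficients), sorted:
[(2;(1)), (2;(1)), (2;(1)), (2;(1,1,1)), (2;(1,1,2)), (2;(1,1,2)), (2;(1,1,2)), (2;(1,2)), (2;(1,2)), (3;(1)), (4;()), (4;(1))]


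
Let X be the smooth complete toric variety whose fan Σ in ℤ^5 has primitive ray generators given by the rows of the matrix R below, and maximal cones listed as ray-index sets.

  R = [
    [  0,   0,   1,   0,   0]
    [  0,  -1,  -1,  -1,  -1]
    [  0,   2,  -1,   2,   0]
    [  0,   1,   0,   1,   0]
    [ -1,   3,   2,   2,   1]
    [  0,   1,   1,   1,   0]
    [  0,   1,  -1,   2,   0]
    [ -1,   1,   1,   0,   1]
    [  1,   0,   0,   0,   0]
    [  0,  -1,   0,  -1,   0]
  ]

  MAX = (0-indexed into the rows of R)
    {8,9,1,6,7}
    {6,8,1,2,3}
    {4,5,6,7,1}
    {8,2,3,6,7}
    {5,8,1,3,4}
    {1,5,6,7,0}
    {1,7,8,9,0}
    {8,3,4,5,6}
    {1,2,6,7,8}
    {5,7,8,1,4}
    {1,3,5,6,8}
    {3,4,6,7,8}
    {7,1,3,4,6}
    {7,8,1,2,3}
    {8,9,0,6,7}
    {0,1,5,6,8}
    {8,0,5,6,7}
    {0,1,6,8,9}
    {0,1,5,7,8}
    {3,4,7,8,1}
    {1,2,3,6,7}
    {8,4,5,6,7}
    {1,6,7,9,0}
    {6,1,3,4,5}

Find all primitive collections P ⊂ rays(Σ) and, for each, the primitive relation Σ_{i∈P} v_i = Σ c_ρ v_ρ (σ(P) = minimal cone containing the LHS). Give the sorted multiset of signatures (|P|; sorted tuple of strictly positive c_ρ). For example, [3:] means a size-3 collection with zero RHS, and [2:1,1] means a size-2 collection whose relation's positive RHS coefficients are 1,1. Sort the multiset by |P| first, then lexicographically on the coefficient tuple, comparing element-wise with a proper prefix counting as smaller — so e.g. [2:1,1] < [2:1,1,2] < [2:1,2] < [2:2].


The 14 primitive collections of Σ (r=10, n=5):

  P={3,9}:  v_{3} + v_{9} = 0  →  sig = [2:]
  P={0,3}:  v_{0} + v_{3} = v_{5}  →  sig = [2:1]
  P={5,9}:  v_{5} + v_{9} = v_{0}  →  sig = [2:1]
  P={4,9}:  v_{4} + v_{9} = v_{5} + v_{7}  →  sig = [2:1,1]
  P={2,9}:  v_{2} + v_{9} = v_{1} + v_{6} + v_{7} + v_{8}  →  sig = [2:1,1,1,1]
  P={0,4}:  v_{0} + v_{4} = 2·v_{5} + v_{7}  →  sig = [2:1,2]
  P={2,4}:  v_{2} + v_{4} = 4·v_{3} + v_{7}  →  sig = [2:1,4]
  P={0,2}:  v_{0} + v_{2} = 2·v_{3}  →  sig = [2:2]
  P={2,5}:  v_{2} + v_{5} = 3·v_{3}  →  sig = [2:3]
  P={3,5,7}:  v_{3} + v_{5} + v_{7} = v_{4}  →  sig = [3:1]
  P={1,4,6,8}:  v_{1} + v_{4} + v_{6} + v_{8} = 3·v_{3}  →  sig = [4:3]
  P={0,1,6,7,8}:  v_{0} + v_{1} + v_{6} + v_{7} + v_{8} = v_{3}  →  sig = [5:1]
  P={1,3,6,7,8}:  v_{1} + v_{3} + v_{6} + v_{7} + v_{8} = v_{2}  →  sig = [5:1]
  P={1,5,6,7,8}:  v_{1} + v_{5} + v_{6} + v_{7} + v_{8} = 2·v_{3}  →  sig = [5:2]

Sorted signature multiset PRS(X):
    [2:]
    [2:1]
    [2:1]
    [2:1,1]
    [2:1,1,1,1]
    [2:1,2]
    [2:1,4]
    [2:2]
    [2:3]
    [3:1]
    [4:3]
    [5:1]
    [5:1]
    [5:2]


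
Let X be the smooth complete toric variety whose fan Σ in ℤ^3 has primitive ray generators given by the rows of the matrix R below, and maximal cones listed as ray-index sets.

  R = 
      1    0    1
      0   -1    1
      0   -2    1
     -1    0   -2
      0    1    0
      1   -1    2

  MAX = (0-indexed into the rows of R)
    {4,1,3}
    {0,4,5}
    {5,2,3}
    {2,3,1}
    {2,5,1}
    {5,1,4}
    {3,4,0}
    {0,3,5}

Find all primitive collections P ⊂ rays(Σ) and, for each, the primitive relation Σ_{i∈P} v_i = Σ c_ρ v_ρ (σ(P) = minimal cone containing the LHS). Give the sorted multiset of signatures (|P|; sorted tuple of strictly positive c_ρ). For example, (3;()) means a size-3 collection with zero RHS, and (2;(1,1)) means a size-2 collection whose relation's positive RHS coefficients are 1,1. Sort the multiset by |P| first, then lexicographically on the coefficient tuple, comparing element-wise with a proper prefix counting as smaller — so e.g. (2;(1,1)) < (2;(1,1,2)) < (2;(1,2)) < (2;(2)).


Minimal non-faces — 5 found among 6 rays, 8 max cones:

  • {0,1}:  v_{0} + v_{1} = v_{5}  ⟹  sig = (2;(1))
  • {2,4}:  v_{2} + v_{4} = v_{1}  ⟹  sig = (2;(1))
  • {0,2}:  v_{0} + v_{2} = v_{3} + 2·v_{5}  ⟹  sig = (2;(1,2))
  • {3,4,5}:  v_{3} + v_{4} + v_{5} = 0  ⟹  sig = (3;())
  • {1,3,5}:  v_{1} + v_{3} + v_{5} = v_{2}  ⟹  sig = (3;(1))

Sorted signature multiset PRS(X):
{ (2;(1)) ×2,  (2;(1,2)),  (3;()),  (3;(1)) }


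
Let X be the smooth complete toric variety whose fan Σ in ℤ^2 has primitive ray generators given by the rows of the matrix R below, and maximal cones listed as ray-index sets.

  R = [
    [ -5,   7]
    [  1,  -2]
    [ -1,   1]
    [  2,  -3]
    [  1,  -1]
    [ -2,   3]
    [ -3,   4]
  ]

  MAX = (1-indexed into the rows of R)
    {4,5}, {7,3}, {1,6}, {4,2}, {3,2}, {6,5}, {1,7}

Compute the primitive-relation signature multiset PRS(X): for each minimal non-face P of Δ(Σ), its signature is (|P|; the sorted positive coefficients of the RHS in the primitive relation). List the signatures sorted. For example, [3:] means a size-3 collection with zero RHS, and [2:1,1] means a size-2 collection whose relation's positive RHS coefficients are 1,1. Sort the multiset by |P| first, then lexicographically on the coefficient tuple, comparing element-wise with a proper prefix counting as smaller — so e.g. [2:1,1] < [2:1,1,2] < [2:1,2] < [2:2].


|primitive collections| = 14. Relations:

  P={3,5}:  v_{3} + v_{5} = 0  →  sig = [2:]
  P={4,6}:  v_{4} + v_{6} = 0  →  sig = [2:]
  P={1,4}:  v_{1} + v_{4} = v_{7}  →  sig = [2:1]
  P={2,5}:  v_{2} + v_{5} = v_{4}  →  sig = [2:1]
  P={2,6}:  v_{2} + v_{6} = v_{3}  →  sig = [2:1]
  P={3,4}:  v_{3} + v_{4} = v_{2}  →  sig = [2:1]
  P={3,6}:  v_{3} + v_{6} = v_{7}  →  sig = [2:1]
  P={4,7}:  v_{4} + v_{7} = v_{3}  →  sig = [2:1]
  P={5,7}:  v_{5} + v_{7} = v_{6}  →  sig = [2:1]
  P={6,7}:  v_{6} + v_{7} = v_{1}  →  sig = [2:1]
  P={1,2}:  v_{1} + v_{2} = v_{3} + v_{7}  →  sig = [2:1,1]
  P={1,3}:  v_{1} + v_{3} = 2·v_{7}  →  sig = [2:2]
  P={1,5}:  v_{1} + v_{5} = 2·v_{6}  →  sig = [2:2]
  P={2,7}:  v_{2} + v_{7} = 2·v_{3}  →  sig = [2:2]

Signatures (|P|; sorted positive RHS coefficients), sorted:
[[2:], [2:], [2:1], [2:1], [2:1], [2:1], [2:1], [2:1], [2:1], [2:1], [2:1,1], [2:2], [2:2], [2:2]]


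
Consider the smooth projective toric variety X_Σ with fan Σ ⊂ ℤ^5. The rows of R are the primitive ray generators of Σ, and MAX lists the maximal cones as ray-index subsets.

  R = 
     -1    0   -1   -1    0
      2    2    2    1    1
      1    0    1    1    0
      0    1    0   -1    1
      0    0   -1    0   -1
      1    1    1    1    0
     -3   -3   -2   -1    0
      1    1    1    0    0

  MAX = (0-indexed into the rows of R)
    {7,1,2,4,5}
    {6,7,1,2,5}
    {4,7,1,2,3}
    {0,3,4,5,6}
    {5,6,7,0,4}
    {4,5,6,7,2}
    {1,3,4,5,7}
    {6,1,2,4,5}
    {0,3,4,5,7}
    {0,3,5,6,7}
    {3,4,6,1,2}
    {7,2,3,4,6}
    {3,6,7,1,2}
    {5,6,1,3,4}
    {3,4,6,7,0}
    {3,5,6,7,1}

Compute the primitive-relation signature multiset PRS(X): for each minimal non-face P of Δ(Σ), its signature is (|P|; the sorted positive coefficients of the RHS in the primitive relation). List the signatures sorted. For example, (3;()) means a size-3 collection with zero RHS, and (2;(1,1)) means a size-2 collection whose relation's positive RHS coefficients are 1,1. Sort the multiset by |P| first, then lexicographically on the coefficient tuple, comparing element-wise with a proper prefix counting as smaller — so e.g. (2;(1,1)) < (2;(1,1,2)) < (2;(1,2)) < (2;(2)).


The 5 primitive collections of Σ (r=8, n=5):

  P={0,2}:  v_{0} + v_{2} = 0 ; sig = (2;())
  P={0,1}:  v_{0} + v_{1} = v_{3} + v_{5} ; sig = (2;(1,1))
  P={2,3,5}:  v_{2} + v_{3} + v_{5} = v_{1} ; sig = (3;(1))
  P={1,4,6,7}:  v_{1} + v_{4} + v_{6} + v_{7} = 0 ; sig = (4;())
  P={3,4,5,6,7}:  v_{3} + v_{4} + v_{5} + v_{6} + v_{7} = v_{0} ; sig = (5;(1))

Signatures (|P|; sorted positive RHS coefficients), sorted:
    (2;())
    (2;(1,1))
    (3;(1))
    (4;())
    (5;(1))


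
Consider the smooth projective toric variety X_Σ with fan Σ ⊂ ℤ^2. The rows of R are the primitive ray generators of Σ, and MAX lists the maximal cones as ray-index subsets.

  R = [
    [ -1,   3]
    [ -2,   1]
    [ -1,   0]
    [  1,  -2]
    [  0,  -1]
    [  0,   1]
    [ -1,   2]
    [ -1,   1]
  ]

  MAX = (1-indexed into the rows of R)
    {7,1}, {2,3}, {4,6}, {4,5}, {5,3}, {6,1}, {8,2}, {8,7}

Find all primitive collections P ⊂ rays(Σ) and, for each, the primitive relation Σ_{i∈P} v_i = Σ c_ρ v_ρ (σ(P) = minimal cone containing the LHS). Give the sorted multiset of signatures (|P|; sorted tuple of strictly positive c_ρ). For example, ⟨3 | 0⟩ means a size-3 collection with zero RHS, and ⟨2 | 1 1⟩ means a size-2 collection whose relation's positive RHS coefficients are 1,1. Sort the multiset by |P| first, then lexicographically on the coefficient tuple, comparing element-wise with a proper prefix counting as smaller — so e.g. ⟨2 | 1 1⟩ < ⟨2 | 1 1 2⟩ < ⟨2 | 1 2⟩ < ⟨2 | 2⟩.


The 20 primitive collections of Σ (r=8, n=2):

  • {4,7}:  v_{4} + v_{7} = 0 — sig = ⟨2 | 0⟩
  • {5,6}:  v_{5} + v_{6} = 0 — sig = ⟨2 | 0⟩
  • {1,4}:  v_{1} + v_{4} = v_{6} — sig = ⟨2 | 1⟩
  • {1,5}:  v_{1} + v_{5} = v_{7} — sig = ⟨2 | 1⟩
  • {3,6}:  v_{3} + v_{6} = v_{8} — sig = ⟨2 | 1⟩
  • {3,8}:  v_{3} + v_{8} = v_{2} — sig = ⟨2 | 1⟩
  • {4,8}:  v_{4} + v_{8} = v_{5} — sig = ⟨2 | 1⟩
  • {5,7}:  v_{5} + v_{7} = v_{8} — sig = ⟨2 | 1⟩
  • {5,8}:  v_{5} + v_{8} = v_{3} — sig = ⟨2 | 1⟩
  • {6,7}:  v_{6} + v_{7} = v_{1} — sig = ⟨2 | 1⟩
  • {6,8}:  v_{6} + v_{8} = v_{7} — sig = ⟨2 | 1⟩
  • {1,3}:  v_{1} + v_{3} = v_{7} + v_{8} — sig = ⟨2 | 1 1⟩
  • {2,4}:  v_{2} + v_{4} = v_{3} + v_{5} — sig = ⟨2 | 1 1⟩
  • {1,2}:  v_{1} + v_{2} = v_{7} + 2·v_{8} — sig = ⟨2 | 1 2⟩
  • {1,8}:  v_{1} + v_{8} = 2·v_{7} — sig = ⟨2 | 2⟩
  • {2,5}:  v_{2} + v_{5} = 2·v_{3} — sig = ⟨2 | 2⟩
  • {2,6}:  v_{2} + v_{6} = 2·v_{8} — sig = ⟨2 | 2⟩
  • {3,4}:  v_{3} + v_{4} = 2·v_{5} — sig = ⟨2 | 2⟩
  • {3,7}:  v_{3} + v_{7} = 2·v_{8} — sig = ⟨2 | 2⟩
  • {2,7}:  v_{2} + v_{7} = 3·v_{8} — sig = ⟨2 | 3⟩

Sorted signature multiset PRS(X):
    ⟨2 | 0⟩
    ⟨2 | 0⟩
    ⟨2 | 1⟩
    ⟨2 | 1⟩
    ⟨2 | 1⟩
    ⟨2 | 1⟩
    ⟨2 | 1⟩
    ⟨2 | 1⟩
    ⟨2 | 1⟩
    ⟨2 | 1⟩
    ⟨2 | 1⟩
    ⟨2 | 1 1⟩
    ⟨2 | 1 1⟩
    ⟨2 | 1 2⟩
    ⟨2 | 2⟩
    ⟨2 | 2⟩
    ⟨2 | 2⟩
    ⟨2 | 2⟩
    ⟨2 | 2⟩
    ⟨2 | 3⟩


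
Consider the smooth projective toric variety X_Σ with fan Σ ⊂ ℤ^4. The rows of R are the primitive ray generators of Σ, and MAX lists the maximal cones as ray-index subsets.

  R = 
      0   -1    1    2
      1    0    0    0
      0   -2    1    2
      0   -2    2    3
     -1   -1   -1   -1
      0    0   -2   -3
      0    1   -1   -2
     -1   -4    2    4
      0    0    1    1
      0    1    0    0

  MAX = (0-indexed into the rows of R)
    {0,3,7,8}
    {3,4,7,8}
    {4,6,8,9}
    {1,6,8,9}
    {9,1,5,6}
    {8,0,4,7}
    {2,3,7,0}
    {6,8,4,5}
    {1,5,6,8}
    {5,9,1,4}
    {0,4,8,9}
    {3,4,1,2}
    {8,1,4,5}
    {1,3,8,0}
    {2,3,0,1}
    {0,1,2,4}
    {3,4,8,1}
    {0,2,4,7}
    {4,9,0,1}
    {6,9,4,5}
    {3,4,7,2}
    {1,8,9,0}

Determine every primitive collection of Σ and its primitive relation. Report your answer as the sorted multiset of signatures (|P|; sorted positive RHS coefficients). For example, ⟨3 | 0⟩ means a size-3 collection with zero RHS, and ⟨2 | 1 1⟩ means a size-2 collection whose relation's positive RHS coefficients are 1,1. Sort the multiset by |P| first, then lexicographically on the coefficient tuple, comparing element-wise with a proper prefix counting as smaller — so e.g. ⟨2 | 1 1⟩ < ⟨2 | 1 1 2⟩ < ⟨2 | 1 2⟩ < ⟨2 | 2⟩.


Σ has 18 primitive collections:

  P={0,6}:  v_{0} + v_{6} = 0  so sig = ⟨2 | 0⟩
  P={2,8}:  v_{2} + v_{8} = v_{3}  so sig = ⟨2 | 1⟩
  P={2,9}:  v_{2} + v_{9} = v_{0}  so sig = ⟨2 | 1⟩
  P={0,5}:  v_{0} + v_{5} = v_{1} + v_{4}  so sig = ⟨2 | 1 1⟩
  P={3,9}:  v_{3} + v_{9} = v_{0} + v_{8}  so sig = ⟨2 | 1 1⟩
  P={6,7}:  v_{6} + v_{7} = v_{3} + v_{4}  so sig = ⟨2 | 1 1⟩
  P={2,6}:  v_{2} + v_{6} = v_{1} + v_{4} + v_{8}  so sig = ⟨2 | 1 1 1⟩
  P={3,6}:  v_{3} + v_{6} = v_{1} + v_{4} + 2·v_{8}  so sig = ⟨2 | 1 1 2⟩
  P={5,7}:  v_{5} + v_{7} = v_{1} + v_{3} + 2·v_{4}  so sig = ⟨2 | 1 1 2⟩
  P={7,9}:  v_{7} + v_{9} = 2·v_{0} + v_{4} + v_{8}  so sig = ⟨2 | 1 1 2⟩
  P={2,5}:  v_{2} + v_{5} = 2·v_{1} + 2·v_{4} + v_{8}  so sig = ⟨2 | 1 2 2⟩
  P={1,7}:  v_{1} + v_{7} = 2·v_{2}  so sig = ⟨2 | 2⟩
  P={3,5}:  v_{3} + v_{5} = 2·v_{1} + 2·v_{4} + 2·v_{8}  so sig = ⟨2 | 2 2 2⟩
  P={0,3,4}:  v_{0} + v_{3} + v_{4} = v_{7}  so sig = ⟨3 | 1⟩
  P={1,4,6}:  v_{1} + v_{4} + v_{6} = v_{5}  so sig = ⟨3 | 1⟩
  P={5,8,9}:  v_{5} + v_{8} + v_{9} = v_{6}  so sig = ⟨3 | 1⟩
  P={1,4,8,9}:  v_{1} + v_{4} + v_{8} + v_{9} = 0  so sig = ⟨4 | 0⟩
  P={0,1,4,8}:  v_{0} + v_{1} + v_{4} + v_{8} = v_{2}  so sig = ⟨4 | 1⟩

so the primitive-relation signature multiset is
{ ⟨2 | 0⟩,  ⟨2 | 1⟩ ×2,  ⟨2 | 1 1⟩ ×3,  ⟨2 | 1 1 1⟩,  ⟨2 | 1 1 2⟩ ×3,  ⟨2 | 1 2 2⟩,  ⟨2 | 2⟩,  ⟨2 | 2 2 2⟩,  ⟨3 | 1⟩ ×3,  ⟨4 | 0⟩,  ⟨4 | 1⟩ }


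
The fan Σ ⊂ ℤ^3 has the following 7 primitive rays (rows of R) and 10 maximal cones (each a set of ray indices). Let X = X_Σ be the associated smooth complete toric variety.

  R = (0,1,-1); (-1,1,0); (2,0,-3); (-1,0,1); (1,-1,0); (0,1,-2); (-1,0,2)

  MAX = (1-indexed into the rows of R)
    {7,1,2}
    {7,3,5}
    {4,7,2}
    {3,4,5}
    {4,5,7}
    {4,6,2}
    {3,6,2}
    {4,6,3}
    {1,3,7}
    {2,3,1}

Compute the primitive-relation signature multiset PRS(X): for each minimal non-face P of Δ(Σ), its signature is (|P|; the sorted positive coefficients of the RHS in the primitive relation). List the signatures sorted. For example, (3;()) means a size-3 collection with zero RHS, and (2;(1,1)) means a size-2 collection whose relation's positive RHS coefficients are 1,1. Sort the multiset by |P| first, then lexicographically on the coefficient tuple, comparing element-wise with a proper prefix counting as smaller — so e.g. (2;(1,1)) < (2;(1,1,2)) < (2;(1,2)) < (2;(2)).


9 minimal non-faces of Δ(Σ) (on 7 rays):

  • {2,5}:  v_{2} + v_{5} = 0  ⇒ sig = (2;())
  • {1,4}:  v_{1} + v_{4} = v_{2}  ⇒ sig = (2;(1))
  • {6,7}:  v_{6} + v_{7} = v_{2}  ⇒ sig = (2;(1))
  • {1,5}:  v_{1} + v_{5} = v_{3} + v_{7}  ⇒ sig = (2;(1,1))
  • {5,6}:  v_{5} + v_{6} = v_{3} + v_{4}  ⇒ sig = (2;(1,1))
  • {1,6}:  v_{1} + v_{6} = 2·v_{2} + v_{3}  ⇒ sig = (2;(1,2))
  • {3,4,7}:  v_{3} + v_{4} + v_{7} = 0  ⇒ sig = (3;())
  • {2,3,4}:  v_{2} + v_{3} + v_{4} = v_{6}  ⇒ sig = (3;(1))
  • {2,3,7}:  v_{2} + v_{3} + v_{7} = v_{1}  ⇒ sig = (3;(1))

Sorted signature multiset PRS(X):
    (2;())
    (2;(1))
    (2;(1))
    (2;(1,1))
    (2;(1,1))
    (2;(1,2))
    (3;())
    (3;(1))
    (3;(1))


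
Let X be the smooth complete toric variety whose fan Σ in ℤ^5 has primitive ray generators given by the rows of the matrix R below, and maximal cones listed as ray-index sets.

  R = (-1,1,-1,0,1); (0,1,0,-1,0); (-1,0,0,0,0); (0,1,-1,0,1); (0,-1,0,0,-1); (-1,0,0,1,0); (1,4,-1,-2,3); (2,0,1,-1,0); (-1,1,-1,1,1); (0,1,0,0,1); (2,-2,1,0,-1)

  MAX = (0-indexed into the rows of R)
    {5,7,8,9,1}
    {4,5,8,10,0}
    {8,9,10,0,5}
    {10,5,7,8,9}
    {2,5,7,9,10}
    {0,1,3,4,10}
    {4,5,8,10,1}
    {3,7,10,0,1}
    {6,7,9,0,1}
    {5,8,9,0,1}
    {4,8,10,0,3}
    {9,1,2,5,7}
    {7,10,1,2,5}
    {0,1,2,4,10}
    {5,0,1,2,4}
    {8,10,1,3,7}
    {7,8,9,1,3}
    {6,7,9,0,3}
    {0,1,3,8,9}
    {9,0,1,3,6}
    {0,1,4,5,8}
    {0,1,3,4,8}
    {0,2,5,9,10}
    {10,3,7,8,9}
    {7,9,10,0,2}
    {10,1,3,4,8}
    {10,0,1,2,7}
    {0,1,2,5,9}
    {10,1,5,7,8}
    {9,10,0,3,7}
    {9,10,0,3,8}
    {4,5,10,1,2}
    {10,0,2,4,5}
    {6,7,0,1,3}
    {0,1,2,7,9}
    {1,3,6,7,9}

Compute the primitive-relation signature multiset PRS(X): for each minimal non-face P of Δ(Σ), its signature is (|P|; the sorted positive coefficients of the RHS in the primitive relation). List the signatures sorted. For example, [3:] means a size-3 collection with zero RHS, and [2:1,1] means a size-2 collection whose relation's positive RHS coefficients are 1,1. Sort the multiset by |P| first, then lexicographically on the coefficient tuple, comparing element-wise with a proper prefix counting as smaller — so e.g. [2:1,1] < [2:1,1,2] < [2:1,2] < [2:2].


16 collections generate NE(X_Σ); each relation:

  {4,9}:  v_{4} + v_{9} = 0  →  sig = [2:]
  {2,3}:  v_{2} + v_{3} = v_{0}  →  sig = [2:1]
  {3,5}:  v_{3} + v_{5} = v_{8}  →  sig = [2:1]
  {2,8}:  v_{2} + v_{8} = v_{0} + v_{5}  →  sig = [2:1,1]
  {4,7}:  v_{4} + v_{7} = v_{1} + v_{10}  →  sig = [2:1,1]
  {4,6}:  v_{4} + v_{6} = v_{0} + v_{1} + v_{3} + v_{7}  →  sig = [2:1,1,1,1]
  {2,6}:  v_{2} + v_{6} = 2·v_{0} + v_{1} + v_{7} + v_{9}  →  sig = [2:1,1,1,2]
  {5,6}:  v_{5} + v_{6} = v_{1} + v_{3} + 2·v_{9}  →  sig = [2:1,1,2]
  {6,10}:  v_{6} + v_{10} = v_{0} + v_{3} + 2·v_{7}  →  sig = [2:1,1,2]
  {6,8}:  v_{6} + v_{8} = v_{1} + 2·v_{3} + 2·v_{9}  →  sig = [2:1,2,2]
  {0,5,7}:  v_{0} + v_{5} + v_{7} = v_{9}  →  sig = [3:1]
  {1,9,10}:  v_{1} + v_{9} + v_{10} = v_{7}  →  sig = [3:1]
  {0,7,8}:  v_{0} + v_{7} + v_{8} = v_{3} + v_{9}  →  sig = [3:1,1]
  {0,1,5,10}:  v_{0} + v_{1} + v_{5} + v_{10} = 0  →  sig = [4:]
  {0,1,8,10}:  v_{0} + v_{1} + v_{8} + v_{10} = v_{3}  →  sig = [4:1]
  {0,1,3,7,9}:  v_{0} + v_{1} + v_{3} + v_{7} + v_{9} = v_{6}  →  sig = [5:1]

so the primitive-relation signature multiset is
{ [2:],  [2:1] ×2,  [2:1,1] ×2,  [2:1,1,1,1],  [2:1,1,1,2],  [2:1,1,2] ×2,  [2:1,2,2],  [3:1] ×2,  [3:1,1],  [4:],  [4:1],  [5:1] }


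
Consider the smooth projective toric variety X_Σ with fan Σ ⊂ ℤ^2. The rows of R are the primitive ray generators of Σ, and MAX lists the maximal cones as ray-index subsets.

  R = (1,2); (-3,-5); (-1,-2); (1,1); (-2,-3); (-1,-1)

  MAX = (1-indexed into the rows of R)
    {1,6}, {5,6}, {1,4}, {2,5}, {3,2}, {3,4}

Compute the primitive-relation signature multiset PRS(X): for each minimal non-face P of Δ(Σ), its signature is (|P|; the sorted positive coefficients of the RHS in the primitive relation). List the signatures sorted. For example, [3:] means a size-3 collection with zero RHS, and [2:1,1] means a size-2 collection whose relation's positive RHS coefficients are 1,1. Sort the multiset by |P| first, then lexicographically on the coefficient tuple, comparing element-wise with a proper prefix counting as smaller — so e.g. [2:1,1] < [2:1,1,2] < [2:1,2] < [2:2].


Δ(Σ) — 6 vertices, 9 min non-faces:

  P={1,3}:  v_{1} + v_{3} = 0 — sig = [2:]
  P={4,6}:  v_{4} + v_{6} = 0 — sig = [2:]
  P={1,2}:  v_{1} + v_{2} = v_{5} — sig = [2:1]
  P={1,5}:  v_{1} + v_{5} = v_{6} — sig = [2:1]
  P={3,5}:  v_{3} + v_{5} = v_{2} — sig = [2:1]
  P={3,6}:  v_{3} + v_{6} = v_{5} — sig = [2:1]
  P={4,5}:  v_{4} + v_{5} = v_{3} — sig = [2:1]
  P={2,4}:  v_{2} + v_{4} = 2·v_{3} — sig = [2:2]
  P={2,6}:  v_{2} + v_{6} = 2·v_{5} — sig = [2:2]

Signatures (|P|; sorted positive RHS coefficients), sorted:
{ [2:] ×2,  [2:1] ×5,  [2:2] ×2 }
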